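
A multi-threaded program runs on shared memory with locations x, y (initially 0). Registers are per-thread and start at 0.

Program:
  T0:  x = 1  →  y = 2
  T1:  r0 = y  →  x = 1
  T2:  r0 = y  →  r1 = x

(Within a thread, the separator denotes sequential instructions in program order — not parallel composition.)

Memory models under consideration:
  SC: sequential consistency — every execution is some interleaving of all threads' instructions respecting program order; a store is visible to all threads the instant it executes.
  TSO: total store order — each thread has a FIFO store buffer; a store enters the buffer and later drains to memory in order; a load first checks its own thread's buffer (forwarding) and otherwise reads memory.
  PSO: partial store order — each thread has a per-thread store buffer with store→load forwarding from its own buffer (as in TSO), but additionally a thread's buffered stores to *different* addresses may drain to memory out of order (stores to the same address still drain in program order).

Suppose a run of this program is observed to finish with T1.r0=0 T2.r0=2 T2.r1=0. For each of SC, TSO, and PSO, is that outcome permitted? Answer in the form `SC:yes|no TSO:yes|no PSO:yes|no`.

SC:no TSO:no PSO:yes

outcome vector order: (T1.r0,T2.r0,T2.r1)
under SC → 000 001 021 200 201 221
under TSO → 000 001 021 200 201 221
under PSO → 000 001 020 021 200 201 220 221
target 020 ∈ {PSO}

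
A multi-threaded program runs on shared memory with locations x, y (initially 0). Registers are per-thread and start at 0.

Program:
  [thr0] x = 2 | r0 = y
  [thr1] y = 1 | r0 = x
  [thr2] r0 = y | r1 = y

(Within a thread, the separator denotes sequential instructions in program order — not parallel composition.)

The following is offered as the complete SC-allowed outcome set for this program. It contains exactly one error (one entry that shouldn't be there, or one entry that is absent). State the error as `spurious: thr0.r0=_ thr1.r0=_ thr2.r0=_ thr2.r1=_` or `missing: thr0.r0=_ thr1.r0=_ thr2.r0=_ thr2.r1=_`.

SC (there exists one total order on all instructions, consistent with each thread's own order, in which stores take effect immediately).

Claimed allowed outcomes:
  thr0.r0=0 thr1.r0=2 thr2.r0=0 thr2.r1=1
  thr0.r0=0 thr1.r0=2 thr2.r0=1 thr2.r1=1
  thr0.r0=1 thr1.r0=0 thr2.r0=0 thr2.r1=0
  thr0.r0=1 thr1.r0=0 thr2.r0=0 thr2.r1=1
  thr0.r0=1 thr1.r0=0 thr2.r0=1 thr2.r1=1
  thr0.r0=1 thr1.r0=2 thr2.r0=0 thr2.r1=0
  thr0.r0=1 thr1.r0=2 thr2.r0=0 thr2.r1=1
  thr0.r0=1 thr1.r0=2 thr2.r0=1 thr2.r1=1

missing: thr0.r0=0 thr1.r0=2 thr2.r0=0 thr2.r1=0

outcome vector order: (thr0.r0,thr1.r0,thr2.r0,thr2.r1)
under SC → 0/2/0/0 0/2/0/1 0/2/1/1 1/0/0/0 1/0/0/1 1/0/1/1 1/2/0/0 1/2/0/1 1/2/1/1
SC∖claimed = {0/2/0/0}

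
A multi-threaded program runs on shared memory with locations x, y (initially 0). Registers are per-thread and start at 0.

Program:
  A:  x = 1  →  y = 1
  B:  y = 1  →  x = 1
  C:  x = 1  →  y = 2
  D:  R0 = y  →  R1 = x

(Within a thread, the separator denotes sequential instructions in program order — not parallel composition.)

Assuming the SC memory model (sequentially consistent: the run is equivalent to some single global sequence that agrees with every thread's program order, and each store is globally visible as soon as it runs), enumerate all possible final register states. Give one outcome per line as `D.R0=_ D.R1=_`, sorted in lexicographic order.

D.R0=0 D.R1=0
D.R0=0 D.R1=1
D.R0=1 D.R1=0
D.R0=1 D.R1=1
D.R0=2 D.R1=1

outcome vector order: (D.R0,D.R1)
|SC outcomes| = 5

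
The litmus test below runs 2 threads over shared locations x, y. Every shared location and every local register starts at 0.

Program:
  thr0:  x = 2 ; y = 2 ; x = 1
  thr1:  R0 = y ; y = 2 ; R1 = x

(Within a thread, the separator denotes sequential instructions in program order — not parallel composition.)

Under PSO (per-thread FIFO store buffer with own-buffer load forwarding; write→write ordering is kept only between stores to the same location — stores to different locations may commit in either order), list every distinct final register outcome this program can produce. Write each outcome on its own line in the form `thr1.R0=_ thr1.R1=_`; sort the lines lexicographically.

outcome vector order: (thr1.R0,thr1.R1)
|PSO outcomes| = 6

thr1.R0=0 thr1.R1=0
thr1.R0=0 thr1.R1=1
thr1.R0=0 thr1.R1=2
thr1.R0=2 thr1.R1=0
thr1.R0=2 thr1.R1=1
thr1.R0=2 thr1.R1=2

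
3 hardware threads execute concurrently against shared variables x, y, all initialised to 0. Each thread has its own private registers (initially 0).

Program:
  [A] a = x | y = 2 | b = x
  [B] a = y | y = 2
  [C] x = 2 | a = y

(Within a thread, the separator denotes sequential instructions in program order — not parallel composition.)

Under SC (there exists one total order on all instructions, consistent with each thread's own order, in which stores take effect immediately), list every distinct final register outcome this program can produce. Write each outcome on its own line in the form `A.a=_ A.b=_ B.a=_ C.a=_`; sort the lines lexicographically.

A.a=0 A.b=0 B.a=0 C.a=2
A.a=0 A.b=0 B.a=2 C.a=2
A.a=0 A.b=2 B.a=0 C.a=0
A.a=0 A.b=2 B.a=0 C.a=2
A.a=0 A.b=2 B.a=2 C.a=0
A.a=0 A.b=2 B.a=2 C.a=2
A.a=2 A.b=2 B.a=0 C.a=0
A.a=2 A.b=2 B.a=0 C.a=2
A.a=2 A.b=2 B.a=2 C.a=0
A.a=2 A.b=2 B.a=2 C.a=2

outcome vector order: (A.a,A.b,B.a,C.a)
|SC outcomes| = 10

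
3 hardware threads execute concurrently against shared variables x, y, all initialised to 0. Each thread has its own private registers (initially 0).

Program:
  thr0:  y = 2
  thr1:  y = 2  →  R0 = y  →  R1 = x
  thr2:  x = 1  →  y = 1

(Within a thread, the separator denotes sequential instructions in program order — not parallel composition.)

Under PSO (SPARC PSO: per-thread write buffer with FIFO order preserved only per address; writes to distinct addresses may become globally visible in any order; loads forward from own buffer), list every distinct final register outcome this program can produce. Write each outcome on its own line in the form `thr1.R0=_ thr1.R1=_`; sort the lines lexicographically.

outcome vector order: (thr1.R0,thr1.R1)
|PSO outcomes| = 4

thr1.R0=1 thr1.R1=0
thr1.R0=1 thr1.R1=1
thr1.R0=2 thr1.R1=0
thr1.R0=2 thr1.R1=1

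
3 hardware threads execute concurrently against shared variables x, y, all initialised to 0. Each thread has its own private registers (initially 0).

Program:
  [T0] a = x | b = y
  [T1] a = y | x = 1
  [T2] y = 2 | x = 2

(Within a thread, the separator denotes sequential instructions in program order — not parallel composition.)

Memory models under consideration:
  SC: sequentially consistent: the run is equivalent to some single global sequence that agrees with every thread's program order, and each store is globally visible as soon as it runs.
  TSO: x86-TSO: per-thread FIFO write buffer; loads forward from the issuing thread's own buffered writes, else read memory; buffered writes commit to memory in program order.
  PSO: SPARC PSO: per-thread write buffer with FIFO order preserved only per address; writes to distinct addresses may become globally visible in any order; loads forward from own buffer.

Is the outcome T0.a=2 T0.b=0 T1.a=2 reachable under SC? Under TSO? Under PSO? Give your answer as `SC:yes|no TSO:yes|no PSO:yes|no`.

outcome vector order: (T0.a,T0.b,T1.a)
SC: 9 outcomes — {<0 0 0>, <0 0 2>, <0 2 0>, <0 2 2>, <1 0 0>, <1 2 0>, <1 2 2>, <2 2 0>, <2 2 2>}
TSO: 9 outcomes — {<0 0 0>, <0 0 2>, <0 2 0>, <0 2 2>, <1 0 0>, <1 2 0>, <1 2 2>, <2 2 0>, <2 2 2>}
PSO: 11 outcomes — {<0 0 0>, <0 0 2>, <0 2 0>, <0 2 2>, <1 0 0>, <1 2 0>, <1 2 2>, <2 0 0>, <2 0 2>, <2 2 0>, <2 2 2>}
target <2 0 2> ∈ {PSO}

SC:no TSO:no PSO:yes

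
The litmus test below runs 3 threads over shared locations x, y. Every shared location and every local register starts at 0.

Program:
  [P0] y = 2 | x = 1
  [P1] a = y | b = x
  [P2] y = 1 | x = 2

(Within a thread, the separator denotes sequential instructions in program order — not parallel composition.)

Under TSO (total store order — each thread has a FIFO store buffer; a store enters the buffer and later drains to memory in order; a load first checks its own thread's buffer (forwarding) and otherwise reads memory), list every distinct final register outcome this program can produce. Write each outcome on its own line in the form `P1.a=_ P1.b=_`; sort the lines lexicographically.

P1.a=0 P1.b=0
P1.a=0 P1.b=1
P1.a=0 P1.b=2
P1.a=1 P1.b=0
P1.a=1 P1.b=1
P1.a=1 P1.b=2
P1.a=2 P1.b=0
P1.a=2 P1.b=1
P1.a=2 P1.b=2

outcome vector order: (P1.a,P1.b)
|TSO outcomes| = 9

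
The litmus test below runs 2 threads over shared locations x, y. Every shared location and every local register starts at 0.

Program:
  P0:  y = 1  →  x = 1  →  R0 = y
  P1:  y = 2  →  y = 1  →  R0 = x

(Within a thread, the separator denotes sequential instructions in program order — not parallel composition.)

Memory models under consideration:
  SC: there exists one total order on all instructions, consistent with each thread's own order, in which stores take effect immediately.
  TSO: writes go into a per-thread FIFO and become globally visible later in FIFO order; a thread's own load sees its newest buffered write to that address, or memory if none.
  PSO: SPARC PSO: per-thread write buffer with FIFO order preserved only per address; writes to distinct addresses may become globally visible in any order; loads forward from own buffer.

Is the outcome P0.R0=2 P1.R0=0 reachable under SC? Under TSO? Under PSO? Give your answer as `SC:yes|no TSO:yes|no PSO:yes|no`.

SC:no TSO:yes PSO:yes

outcome vector order: (P0.R0,P1.R0)
[SC] allowed = {(1,0) (1,1) (2,1)}
[TSO] allowed = {(1,0) (1,1) (2,0) (2,1)}
[PSO] allowed = {(1,0) (1,1) (2,0) (2,1)}
target (2,0) ∈ {TSO,PSO}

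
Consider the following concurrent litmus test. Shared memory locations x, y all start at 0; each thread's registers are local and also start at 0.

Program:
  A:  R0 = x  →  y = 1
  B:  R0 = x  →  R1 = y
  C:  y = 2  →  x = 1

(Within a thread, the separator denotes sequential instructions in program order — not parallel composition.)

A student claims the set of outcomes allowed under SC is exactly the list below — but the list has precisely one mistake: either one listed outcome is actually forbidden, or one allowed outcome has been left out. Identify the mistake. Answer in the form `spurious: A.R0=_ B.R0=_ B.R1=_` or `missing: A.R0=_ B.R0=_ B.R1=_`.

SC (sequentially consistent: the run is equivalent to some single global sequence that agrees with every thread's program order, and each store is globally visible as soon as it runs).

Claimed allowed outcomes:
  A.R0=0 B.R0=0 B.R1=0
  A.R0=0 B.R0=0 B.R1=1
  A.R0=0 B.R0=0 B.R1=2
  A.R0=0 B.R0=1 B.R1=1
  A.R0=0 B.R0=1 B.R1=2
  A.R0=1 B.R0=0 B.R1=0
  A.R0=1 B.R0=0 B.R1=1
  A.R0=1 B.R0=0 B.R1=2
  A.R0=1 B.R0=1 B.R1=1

missing: A.R0=1 B.R0=1 B.R1=2

outcome vector order: (A.R0,B.R0,B.R1)
SC: 10 outcomes — {0/0/0, 0/0/1, 0/0/2, 0/1/1, 0/1/2, 1/0/0, 1/0/1, 1/0/2, 1/1/1, 1/1/2}
SC∖claimed = {1/1/2}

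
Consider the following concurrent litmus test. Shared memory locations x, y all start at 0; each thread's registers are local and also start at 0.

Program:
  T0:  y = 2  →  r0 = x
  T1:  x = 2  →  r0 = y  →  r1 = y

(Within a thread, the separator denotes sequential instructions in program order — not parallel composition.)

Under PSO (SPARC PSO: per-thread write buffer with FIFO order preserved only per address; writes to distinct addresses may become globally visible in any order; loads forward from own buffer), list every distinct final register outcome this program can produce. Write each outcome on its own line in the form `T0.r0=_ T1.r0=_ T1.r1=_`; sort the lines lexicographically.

T0.r0=0 T1.r0=0 T1.r1=0
T0.r0=0 T1.r0=0 T1.r1=2
T0.r0=0 T1.r0=2 T1.r1=2
T0.r0=2 T1.r0=0 T1.r1=0
T0.r0=2 T1.r0=0 T1.r1=2
T0.r0=2 T1.r0=2 T1.r1=2

outcome vector order: (T0.r0,T1.r0,T1.r1)
|PSO outcomes| = 6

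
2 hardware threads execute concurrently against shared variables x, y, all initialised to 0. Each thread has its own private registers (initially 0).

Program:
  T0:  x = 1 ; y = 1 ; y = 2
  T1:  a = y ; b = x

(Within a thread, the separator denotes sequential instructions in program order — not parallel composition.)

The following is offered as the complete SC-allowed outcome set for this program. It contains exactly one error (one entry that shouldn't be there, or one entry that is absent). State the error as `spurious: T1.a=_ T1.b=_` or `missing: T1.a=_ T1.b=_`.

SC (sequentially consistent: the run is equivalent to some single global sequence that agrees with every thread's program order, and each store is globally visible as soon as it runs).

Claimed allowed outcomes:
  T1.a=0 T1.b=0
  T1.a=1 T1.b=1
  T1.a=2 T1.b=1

missing: T1.a=0 T1.b=1

outcome vector order: (T1.a,T1.b)
SC: 4 outcomes — {00; 01; 11; 21}
SC∖claimed = {01}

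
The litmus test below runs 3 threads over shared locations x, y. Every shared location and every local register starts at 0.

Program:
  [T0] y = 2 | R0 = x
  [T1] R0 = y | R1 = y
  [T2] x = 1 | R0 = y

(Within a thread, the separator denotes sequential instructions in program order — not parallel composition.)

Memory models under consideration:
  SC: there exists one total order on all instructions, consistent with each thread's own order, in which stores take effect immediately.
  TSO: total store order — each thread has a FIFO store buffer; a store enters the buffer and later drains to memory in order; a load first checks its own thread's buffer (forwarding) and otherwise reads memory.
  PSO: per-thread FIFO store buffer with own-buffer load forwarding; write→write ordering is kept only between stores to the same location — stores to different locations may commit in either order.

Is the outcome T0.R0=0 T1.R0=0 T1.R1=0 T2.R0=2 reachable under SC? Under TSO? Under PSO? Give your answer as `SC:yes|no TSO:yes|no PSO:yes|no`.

outcome vector order: (T0.R0,T1.R0,T1.R1,T2.R0)
under SC → 0002; 0022; 0222; 1000; 1002; 1020; 1022; 1220; 1222
under TSO → 0000; 0002; 0020; 0022; 0220; 0222; 1000; 1002; 1020; 1022; 1220; 1222
under PSO → 0000; 0002; 0020; 0022; 0220; 0222; 1000; 1002; 1020; 1022; 1220; 1222
target 0002 ∈ {SC,TSO,PSO}

SC:yes TSO:yes PSO:yes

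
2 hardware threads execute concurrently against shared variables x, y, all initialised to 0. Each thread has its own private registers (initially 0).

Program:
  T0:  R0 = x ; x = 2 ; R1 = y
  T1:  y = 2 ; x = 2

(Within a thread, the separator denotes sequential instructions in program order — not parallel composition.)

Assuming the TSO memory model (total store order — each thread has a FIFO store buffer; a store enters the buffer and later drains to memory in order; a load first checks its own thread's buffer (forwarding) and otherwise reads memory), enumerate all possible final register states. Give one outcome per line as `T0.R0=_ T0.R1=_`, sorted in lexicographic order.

T0.R0=0 T0.R1=0
T0.R0=0 T0.R1=2
T0.R0=2 T0.R1=2

outcome vector order: (T0.R0,T0.R1)
|TSO outcomes| = 3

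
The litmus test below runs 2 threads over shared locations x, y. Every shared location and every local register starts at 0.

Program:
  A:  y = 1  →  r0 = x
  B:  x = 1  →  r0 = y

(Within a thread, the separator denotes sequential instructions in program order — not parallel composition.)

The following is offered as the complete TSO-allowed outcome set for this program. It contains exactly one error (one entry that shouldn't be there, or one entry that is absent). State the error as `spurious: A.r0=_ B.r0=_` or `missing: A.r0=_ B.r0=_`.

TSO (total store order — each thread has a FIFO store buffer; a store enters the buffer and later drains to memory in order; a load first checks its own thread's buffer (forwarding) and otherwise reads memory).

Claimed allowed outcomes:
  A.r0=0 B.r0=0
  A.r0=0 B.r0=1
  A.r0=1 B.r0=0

outcome vector order: (A.r0,B.r0)
TSO (4): 00, 01, 10, 11
TSO∖claimed = {11}

missing: A.r0=1 B.r0=1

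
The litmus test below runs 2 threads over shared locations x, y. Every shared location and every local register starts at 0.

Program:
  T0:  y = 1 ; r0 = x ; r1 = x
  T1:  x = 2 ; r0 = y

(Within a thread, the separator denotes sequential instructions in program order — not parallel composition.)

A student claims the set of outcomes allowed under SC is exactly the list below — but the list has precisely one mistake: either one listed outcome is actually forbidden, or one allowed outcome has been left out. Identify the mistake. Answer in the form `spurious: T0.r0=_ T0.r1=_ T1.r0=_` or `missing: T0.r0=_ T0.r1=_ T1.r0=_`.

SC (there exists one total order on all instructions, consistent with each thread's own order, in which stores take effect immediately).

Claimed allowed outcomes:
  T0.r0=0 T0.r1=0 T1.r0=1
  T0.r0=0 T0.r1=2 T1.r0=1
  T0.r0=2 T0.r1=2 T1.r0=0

outcome vector order: (T0.r0,T0.r1,T1.r0)
under SC → (0,0,1); (0,2,1); (2,2,0); (2,2,1)
SC∖claimed = {(2,2,1)}

missing: T0.r0=2 T0.r1=2 T1.r0=1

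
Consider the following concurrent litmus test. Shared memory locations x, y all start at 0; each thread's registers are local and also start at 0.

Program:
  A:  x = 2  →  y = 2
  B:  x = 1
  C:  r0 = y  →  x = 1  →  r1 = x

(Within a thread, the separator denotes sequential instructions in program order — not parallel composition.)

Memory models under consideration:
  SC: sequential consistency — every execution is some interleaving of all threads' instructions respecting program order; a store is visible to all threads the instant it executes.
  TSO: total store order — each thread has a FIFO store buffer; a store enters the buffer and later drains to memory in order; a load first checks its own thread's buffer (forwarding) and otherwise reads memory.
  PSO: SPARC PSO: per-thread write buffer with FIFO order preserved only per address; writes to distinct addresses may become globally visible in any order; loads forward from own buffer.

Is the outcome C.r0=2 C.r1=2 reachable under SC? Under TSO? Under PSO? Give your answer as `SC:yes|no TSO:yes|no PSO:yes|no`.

outcome vector order: (C.r0,C.r1)
SC: 3 outcomes — {<0 1> <0 2> <2 1>}
TSO: 3 outcomes — {<0 1> <0 2> <2 1>}
PSO: 4 outcomes — {<0 1> <0 2> <2 1> <2 2>}
target <2 2> ∈ {PSO}

SC:no TSO:no PSO:yes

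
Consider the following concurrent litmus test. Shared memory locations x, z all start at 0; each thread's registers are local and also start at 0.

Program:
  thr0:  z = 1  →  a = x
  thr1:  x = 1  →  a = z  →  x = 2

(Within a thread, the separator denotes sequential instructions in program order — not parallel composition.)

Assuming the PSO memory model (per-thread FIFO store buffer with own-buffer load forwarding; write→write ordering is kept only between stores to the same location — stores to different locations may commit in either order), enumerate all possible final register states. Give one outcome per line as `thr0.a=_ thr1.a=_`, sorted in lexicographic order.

thr0.a=0 thr1.a=0
thr0.a=0 thr1.a=1
thr0.a=1 thr1.a=0
thr0.a=1 thr1.a=1
thr0.a=2 thr1.a=0
thr0.a=2 thr1.a=1

outcome vector order: (thr0.a,thr1.a)
|PSO outcomes| = 6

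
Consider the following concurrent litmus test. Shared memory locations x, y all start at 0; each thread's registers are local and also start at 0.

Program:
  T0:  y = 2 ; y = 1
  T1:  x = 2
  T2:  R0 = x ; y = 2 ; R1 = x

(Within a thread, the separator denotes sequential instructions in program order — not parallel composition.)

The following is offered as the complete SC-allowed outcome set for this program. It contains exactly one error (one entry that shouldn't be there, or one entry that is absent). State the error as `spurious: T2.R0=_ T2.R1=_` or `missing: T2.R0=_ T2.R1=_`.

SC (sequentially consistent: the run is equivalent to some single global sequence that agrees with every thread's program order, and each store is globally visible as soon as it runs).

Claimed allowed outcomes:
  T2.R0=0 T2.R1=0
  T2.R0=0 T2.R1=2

outcome vector order: (T2.R0,T2.R1)
[SC] allowed = {(0,0); (0,2); (2,2)}
SC∖claimed = {(2,2)}

missing: T2.R0=2 T2.R1=2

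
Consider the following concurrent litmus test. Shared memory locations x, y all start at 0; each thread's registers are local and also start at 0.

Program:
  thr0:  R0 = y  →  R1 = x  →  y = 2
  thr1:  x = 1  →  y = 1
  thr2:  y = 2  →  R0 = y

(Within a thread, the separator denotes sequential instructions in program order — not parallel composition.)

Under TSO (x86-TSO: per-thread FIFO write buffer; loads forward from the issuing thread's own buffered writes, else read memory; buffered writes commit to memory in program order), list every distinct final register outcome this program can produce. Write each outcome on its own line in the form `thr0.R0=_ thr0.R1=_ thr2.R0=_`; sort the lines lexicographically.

thr0.R0=0 thr0.R1=0 thr2.R0=1
thr0.R0=0 thr0.R1=0 thr2.R0=2
thr0.R0=0 thr0.R1=1 thr2.R0=1
thr0.R0=0 thr0.R1=1 thr2.R0=2
thr0.R0=1 thr0.R1=1 thr2.R0=1
thr0.R0=1 thr0.R1=1 thr2.R0=2
thr0.R0=2 thr0.R1=0 thr2.R0=1
thr0.R0=2 thr0.R1=0 thr2.R0=2
thr0.R0=2 thr0.R1=1 thr2.R0=1
thr0.R0=2 thr0.R1=1 thr2.R0=2

outcome vector order: (thr0.R0,thr0.R1,thr2.R0)
|TSO outcomes| = 10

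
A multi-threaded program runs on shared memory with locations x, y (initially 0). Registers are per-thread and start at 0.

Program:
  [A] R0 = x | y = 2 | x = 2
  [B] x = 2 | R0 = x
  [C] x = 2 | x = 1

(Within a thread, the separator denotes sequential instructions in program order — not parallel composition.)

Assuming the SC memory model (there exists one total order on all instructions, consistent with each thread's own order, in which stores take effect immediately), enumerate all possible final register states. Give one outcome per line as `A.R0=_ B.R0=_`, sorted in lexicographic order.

outcome vector order: (A.R0,B.R0)
|SC outcomes| = 6

A.R0=0 B.R0=1
A.R0=0 B.R0=2
A.R0=1 B.R0=1
A.R0=1 B.R0=2
A.R0=2 B.R0=1
A.R0=2 B.R0=2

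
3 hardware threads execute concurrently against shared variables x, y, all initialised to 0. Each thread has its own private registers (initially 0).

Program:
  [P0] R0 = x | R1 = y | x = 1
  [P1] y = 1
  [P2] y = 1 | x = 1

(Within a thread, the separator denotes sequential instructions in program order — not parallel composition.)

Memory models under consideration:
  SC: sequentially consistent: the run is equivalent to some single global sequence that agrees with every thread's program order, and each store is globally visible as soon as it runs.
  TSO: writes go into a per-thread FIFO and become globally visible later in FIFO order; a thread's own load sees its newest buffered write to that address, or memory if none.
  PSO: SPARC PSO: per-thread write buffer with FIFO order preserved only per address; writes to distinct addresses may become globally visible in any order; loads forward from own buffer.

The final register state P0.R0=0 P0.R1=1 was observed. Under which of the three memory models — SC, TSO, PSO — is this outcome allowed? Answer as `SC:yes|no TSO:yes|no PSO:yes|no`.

outcome vector order: (P0.R0,P0.R1)
SC (3): <0 0> <0 1> <1 1>
TSO (3): <0 0> <0 1> <1 1>
PSO (4): <0 0> <0 1> <1 0> <1 1>
target <0 1> ∈ {SC,TSO,PSO}

SC:yes TSO:yes PSO:yes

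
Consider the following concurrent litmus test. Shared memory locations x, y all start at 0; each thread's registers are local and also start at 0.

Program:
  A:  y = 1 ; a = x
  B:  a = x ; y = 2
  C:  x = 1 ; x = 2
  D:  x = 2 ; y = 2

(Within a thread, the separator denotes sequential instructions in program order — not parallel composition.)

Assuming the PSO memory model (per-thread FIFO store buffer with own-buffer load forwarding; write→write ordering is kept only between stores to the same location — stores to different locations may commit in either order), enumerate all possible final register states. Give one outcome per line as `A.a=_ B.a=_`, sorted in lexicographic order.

outcome vector order: (A.a,B.a)
|PSO outcomes| = 9

A.a=0 B.a=0
A.a=0 B.a=1
A.a=0 B.a=2
A.a=1 B.a=0
A.a=1 B.a=1
A.a=1 B.a=2
A.a=2 B.a=0
A.a=2 B.a=1
A.a=2 B.a=2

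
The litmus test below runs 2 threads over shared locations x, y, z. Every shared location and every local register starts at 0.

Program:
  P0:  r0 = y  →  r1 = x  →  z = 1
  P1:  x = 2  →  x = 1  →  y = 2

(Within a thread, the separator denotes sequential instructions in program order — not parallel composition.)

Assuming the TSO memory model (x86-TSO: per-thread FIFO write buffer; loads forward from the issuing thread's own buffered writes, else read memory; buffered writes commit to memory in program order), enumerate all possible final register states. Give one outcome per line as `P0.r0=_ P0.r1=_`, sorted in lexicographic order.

outcome vector order: (P0.r0,P0.r1)
|TSO outcomes| = 4

P0.r0=0 P0.r1=0
P0.r0=0 P0.r1=1
P0.r0=0 P0.r1=2
P0.r0=2 P0.r1=1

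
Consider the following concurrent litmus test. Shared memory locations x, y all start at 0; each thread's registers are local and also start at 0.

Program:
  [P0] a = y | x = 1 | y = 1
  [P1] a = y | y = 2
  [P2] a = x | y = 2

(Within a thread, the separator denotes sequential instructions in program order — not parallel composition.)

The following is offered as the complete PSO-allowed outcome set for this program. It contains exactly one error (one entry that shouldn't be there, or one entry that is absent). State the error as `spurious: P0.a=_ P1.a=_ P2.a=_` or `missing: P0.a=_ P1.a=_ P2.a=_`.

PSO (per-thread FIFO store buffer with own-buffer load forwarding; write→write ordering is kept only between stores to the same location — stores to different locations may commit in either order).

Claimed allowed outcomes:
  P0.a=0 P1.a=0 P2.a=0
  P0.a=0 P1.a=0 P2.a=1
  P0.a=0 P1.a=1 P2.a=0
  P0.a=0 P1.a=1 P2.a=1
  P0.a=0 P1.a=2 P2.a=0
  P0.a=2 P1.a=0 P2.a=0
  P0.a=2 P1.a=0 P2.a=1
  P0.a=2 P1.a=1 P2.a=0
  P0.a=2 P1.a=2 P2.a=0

outcome vector order: (P0.a,P1.a,P2.a)
under PSO → 0/0/0; 0/0/1; 0/1/0; 0/1/1; 0/2/0; 0/2/1; 2/0/0; 2/0/1; 2/1/0; 2/2/0
PSO∖claimed = {0/2/1}

missing: P0.a=0 P1.a=2 P2.a=1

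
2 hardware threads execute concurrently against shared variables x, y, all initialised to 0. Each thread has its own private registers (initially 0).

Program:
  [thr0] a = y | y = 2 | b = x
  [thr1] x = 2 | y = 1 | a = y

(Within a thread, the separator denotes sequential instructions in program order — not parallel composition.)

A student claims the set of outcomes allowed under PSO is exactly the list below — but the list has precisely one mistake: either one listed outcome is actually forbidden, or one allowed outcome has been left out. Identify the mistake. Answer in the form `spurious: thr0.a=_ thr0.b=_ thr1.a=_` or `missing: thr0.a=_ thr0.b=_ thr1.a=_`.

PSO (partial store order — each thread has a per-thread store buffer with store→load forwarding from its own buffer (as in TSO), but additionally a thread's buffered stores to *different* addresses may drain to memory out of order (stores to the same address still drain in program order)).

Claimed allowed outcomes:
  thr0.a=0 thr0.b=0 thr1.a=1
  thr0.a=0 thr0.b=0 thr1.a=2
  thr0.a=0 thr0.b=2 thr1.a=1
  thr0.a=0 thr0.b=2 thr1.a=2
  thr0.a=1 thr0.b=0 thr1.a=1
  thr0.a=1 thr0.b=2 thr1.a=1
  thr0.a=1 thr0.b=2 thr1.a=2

missing: thr0.a=1 thr0.b=0 thr1.a=2

outcome vector order: (thr0.a,thr0.b,thr1.a)
[PSO] allowed = {(0,0,1) (0,0,2) (0,2,1) (0,2,2) (1,0,1) (1,0,2) (1,2,1) (1,2,2)}
PSO∖claimed = {(1,0,2)}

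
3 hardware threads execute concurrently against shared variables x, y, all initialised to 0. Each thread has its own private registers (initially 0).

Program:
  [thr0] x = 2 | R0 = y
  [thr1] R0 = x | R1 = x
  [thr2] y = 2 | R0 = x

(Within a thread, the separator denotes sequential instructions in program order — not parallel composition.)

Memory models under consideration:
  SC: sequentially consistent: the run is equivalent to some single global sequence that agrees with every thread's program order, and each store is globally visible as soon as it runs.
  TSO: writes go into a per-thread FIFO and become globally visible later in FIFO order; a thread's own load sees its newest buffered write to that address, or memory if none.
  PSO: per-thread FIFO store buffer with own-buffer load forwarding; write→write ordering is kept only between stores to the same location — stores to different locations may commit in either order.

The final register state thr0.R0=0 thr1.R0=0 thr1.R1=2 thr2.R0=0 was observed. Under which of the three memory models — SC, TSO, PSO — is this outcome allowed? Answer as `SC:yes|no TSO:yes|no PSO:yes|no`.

outcome vector order: (thr0.R0,thr1.R0,thr1.R1,thr2.R0)
SC (9): <0 0 0 2> <0 0 2 2> <0 2 2 2> <2 0 0 0> <2 0 0 2> <2 0 2 0> <2 0 2 2> <2 2 2 0> <2 2 2 2>
TSO (12): <0 0 0 0> <0 0 0 2> <0 0 2 0> <0 0 2 2> <0 2 2 0> <0 2 2 2> <2 0 0 0> <2 0 0 2> <2 0 2 0> <2 0 2 2> <2 2 2 0> <2 2 2 2>
PSO (12): <0 0 0 0> <0 0 0 2> <0 0 2 0> <0 0 2 2> <0 2 2 0> <0 2 2 2> <2 0 0 0> <2 0 0 2> <2 0 2 0> <2 0 2 2> <2 2 2 0> <2 2 2 2>
target <0 0 2 0> ∈ {TSO,PSO}

SC:no TSO:yes PSO:yes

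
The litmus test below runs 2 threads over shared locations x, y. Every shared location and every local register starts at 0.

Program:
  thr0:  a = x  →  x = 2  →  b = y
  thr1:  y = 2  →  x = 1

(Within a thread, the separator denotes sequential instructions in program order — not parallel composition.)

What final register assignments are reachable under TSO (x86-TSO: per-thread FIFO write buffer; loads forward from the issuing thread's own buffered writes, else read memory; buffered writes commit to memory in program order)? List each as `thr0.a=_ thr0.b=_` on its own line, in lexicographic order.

outcome vector order: (thr0.a,thr0.b)
|TSO outcomes| = 3

thr0.a=0 thr0.b=0
thr0.a=0 thr0.b=2
thr0.a=1 thr0.b=2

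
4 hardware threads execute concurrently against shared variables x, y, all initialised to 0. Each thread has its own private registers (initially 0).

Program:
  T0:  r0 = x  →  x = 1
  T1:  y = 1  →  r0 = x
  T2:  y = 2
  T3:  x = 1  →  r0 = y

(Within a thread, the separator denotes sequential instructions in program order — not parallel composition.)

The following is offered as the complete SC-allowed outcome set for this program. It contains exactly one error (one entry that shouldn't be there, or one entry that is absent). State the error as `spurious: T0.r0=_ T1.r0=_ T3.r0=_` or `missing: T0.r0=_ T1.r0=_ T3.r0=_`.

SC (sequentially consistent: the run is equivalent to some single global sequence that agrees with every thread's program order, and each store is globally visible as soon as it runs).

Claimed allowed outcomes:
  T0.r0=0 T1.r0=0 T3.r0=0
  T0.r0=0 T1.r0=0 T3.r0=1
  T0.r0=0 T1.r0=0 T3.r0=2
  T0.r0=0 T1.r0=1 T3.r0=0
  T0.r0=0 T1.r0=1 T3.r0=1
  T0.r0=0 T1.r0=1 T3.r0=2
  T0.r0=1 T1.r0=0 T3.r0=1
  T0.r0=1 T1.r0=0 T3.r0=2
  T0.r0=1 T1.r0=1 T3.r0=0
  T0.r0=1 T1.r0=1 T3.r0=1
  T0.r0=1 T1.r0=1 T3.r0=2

outcome vector order: (T0.r0,T1.r0,T3.r0)
SC (10): 0/0/1, 0/0/2, 0/1/0, 0/1/1, 0/1/2, 1/0/1, 1/0/2, 1/1/0, 1/1/1, 1/1/2
claimed∖SC = {0/0/0}

spurious: T0.r0=0 T1.r0=0 T3.r0=0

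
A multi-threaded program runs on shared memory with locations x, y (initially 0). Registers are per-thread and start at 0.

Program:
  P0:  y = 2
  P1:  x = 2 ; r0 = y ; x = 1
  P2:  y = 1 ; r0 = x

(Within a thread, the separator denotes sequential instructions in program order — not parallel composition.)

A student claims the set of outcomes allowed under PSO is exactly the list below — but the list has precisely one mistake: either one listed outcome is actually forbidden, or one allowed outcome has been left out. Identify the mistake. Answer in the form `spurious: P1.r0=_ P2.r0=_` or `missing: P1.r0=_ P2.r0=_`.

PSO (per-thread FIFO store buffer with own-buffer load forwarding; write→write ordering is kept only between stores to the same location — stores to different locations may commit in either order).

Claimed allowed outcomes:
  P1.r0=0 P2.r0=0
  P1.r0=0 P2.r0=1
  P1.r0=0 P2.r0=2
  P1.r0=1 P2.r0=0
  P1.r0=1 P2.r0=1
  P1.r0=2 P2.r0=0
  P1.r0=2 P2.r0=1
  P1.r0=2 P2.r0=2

missing: P1.r0=1 P2.r0=2

outcome vector order: (P1.r0,P2.r0)
[PSO] allowed = {<0 0> <0 1> <0 2> <1 0> <1 1> <1 2> <2 0> <2 1> <2 2>}
PSO∖claimed = {<1 2>}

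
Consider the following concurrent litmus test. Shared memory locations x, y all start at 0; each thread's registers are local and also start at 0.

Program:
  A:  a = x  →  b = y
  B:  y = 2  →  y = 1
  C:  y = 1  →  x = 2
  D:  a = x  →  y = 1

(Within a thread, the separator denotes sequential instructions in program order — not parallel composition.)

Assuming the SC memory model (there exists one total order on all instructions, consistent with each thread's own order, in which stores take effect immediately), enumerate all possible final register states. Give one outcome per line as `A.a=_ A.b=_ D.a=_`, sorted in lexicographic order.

A.a=0 A.b=0 D.a=0
A.a=0 A.b=0 D.a=2
A.a=0 A.b=1 D.a=0
A.a=0 A.b=1 D.a=2
A.a=0 A.b=2 D.a=0
A.a=0 A.b=2 D.a=2
A.a=2 A.b=1 D.a=0
A.a=2 A.b=1 D.a=2
A.a=2 A.b=2 D.a=0
A.a=2 A.b=2 D.a=2

outcome vector order: (A.a,A.b,D.a)
|SC outcomes| = 10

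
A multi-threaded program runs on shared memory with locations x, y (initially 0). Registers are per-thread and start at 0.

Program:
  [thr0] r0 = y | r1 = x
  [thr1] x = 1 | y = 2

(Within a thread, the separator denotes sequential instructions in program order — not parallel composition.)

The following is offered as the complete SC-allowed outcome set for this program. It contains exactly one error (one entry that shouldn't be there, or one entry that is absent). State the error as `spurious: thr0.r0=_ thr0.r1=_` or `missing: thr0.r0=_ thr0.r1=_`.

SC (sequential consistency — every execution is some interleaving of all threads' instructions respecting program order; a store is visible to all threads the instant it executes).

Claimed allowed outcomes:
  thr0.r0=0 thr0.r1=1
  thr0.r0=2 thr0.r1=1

outcome vector order: (thr0.r0,thr0.r1)
under SC → (0,0) (0,1) (2,1)
SC∖claimed = {(0,0)}

missing: thr0.r0=0 thr0.r1=0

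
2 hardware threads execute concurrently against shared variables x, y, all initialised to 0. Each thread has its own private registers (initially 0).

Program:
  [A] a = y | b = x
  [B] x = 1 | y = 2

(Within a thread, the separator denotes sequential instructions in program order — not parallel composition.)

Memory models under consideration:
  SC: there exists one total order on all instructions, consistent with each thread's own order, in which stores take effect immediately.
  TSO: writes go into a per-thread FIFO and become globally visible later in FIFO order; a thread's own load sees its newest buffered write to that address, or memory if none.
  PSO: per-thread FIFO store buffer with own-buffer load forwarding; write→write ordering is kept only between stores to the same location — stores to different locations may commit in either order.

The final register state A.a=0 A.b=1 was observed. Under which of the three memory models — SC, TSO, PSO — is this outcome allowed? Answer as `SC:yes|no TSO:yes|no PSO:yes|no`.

SC:yes TSO:yes PSO:yes

outcome vector order: (A.a,A.b)
under SC → 00, 01, 21
under TSO → 00, 01, 21
under PSO → 00, 01, 20, 21
target 01 ∈ {SC,TSO,PSO}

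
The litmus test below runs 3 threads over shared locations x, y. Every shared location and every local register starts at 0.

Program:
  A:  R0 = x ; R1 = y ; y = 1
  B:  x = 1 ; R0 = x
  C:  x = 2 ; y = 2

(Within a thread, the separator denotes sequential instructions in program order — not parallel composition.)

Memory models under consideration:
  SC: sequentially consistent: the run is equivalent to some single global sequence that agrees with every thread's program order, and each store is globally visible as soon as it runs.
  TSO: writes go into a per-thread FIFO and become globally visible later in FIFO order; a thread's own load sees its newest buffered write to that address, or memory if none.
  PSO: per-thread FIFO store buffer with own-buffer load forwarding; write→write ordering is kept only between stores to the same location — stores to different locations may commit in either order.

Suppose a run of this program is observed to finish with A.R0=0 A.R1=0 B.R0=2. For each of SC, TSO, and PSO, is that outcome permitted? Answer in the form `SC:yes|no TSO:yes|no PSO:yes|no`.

SC:yes TSO:yes PSO:yes

outcome vector order: (A.R0,A.R1,B.R0)
SC: 12 outcomes — {001, 002, 021, 022, 101, 102, 121, 122, 201, 202, 221, 222}
TSO: 12 outcomes — {001, 002, 021, 022, 101, 102, 121, 122, 201, 202, 221, 222}
PSO: 12 outcomes — {001, 002, 021, 022, 101, 102, 121, 122, 201, 202, 221, 222}
target 002 ∈ {SC,TSO,PSO}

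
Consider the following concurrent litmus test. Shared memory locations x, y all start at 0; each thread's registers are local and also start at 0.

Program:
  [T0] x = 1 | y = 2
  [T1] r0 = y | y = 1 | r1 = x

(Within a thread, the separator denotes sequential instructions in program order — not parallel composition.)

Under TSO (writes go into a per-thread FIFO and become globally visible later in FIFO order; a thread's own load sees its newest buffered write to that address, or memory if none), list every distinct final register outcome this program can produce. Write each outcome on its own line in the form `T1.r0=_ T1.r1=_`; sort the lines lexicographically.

outcome vector order: (T1.r0,T1.r1)
|TSO outcomes| = 3

T1.r0=0 T1.r1=0
T1.r0=0 T1.r1=1
T1.r0=2 T1.r1=1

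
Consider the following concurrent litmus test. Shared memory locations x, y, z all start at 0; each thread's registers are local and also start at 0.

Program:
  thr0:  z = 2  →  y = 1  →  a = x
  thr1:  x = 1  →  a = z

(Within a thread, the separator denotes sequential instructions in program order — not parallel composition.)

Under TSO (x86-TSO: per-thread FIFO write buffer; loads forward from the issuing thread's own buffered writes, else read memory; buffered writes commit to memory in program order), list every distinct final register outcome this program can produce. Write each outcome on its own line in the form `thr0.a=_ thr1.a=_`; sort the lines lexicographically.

thr0.a=0 thr1.a=0
thr0.a=0 thr1.a=2
thr0.a=1 thr1.a=0
thr0.a=1 thr1.a=2

outcome vector order: (thr0.a,thr1.a)
|TSO outcomes| = 4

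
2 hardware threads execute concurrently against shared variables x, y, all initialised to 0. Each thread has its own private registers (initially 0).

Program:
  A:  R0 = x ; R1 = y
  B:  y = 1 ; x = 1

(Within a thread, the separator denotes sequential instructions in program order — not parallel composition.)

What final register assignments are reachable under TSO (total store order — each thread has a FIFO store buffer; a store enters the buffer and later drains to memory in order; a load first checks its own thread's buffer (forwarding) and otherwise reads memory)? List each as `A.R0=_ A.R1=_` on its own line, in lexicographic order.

A.R0=0 A.R1=0
A.R0=0 A.R1=1
A.R0=1 A.R1=1

outcome vector order: (A.R0,A.R1)
|TSO outcomes| = 3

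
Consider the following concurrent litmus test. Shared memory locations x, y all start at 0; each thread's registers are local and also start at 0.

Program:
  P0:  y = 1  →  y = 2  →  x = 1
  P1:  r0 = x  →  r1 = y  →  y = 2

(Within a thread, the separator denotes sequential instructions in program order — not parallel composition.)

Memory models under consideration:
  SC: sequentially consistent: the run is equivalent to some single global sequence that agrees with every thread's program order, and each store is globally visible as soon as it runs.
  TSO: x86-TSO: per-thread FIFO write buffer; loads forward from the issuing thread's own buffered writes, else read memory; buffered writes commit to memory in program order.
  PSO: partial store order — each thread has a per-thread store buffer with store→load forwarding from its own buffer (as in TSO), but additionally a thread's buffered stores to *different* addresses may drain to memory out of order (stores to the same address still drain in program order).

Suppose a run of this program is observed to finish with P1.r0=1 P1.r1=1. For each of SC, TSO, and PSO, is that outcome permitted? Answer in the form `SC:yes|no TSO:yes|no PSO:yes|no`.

outcome vector order: (P1.r0,P1.r1)
[SC] allowed = {0/0, 0/1, 0/2, 1/2}
[TSO] allowed = {0/0, 0/1, 0/2, 1/2}
[PSO] allowed = {0/0, 0/1, 0/2, 1/0, 1/1, 1/2}
target 1/1 ∈ {PSO}

SC:no TSO:no PSO:yes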